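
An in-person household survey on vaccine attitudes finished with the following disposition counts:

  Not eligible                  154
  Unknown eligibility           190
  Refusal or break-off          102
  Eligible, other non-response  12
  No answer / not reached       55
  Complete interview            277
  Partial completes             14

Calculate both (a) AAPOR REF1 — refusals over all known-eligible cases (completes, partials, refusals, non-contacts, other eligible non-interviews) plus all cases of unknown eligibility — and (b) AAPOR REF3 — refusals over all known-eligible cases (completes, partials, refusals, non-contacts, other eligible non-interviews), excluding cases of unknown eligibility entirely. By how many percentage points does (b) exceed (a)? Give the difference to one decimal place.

Numerator → 102
Denom → 277 + 14 + 102 + 55 + 12 + 190 = 650
REF1 = 102 / 650 = 0.1569
Denom → 277 + 14 + 102 + 55 + 12 = 460
REF3 = 102 / 460 = 0.2217
Difference = 22.17 − 15.69 = 6.48 percentage points

6.5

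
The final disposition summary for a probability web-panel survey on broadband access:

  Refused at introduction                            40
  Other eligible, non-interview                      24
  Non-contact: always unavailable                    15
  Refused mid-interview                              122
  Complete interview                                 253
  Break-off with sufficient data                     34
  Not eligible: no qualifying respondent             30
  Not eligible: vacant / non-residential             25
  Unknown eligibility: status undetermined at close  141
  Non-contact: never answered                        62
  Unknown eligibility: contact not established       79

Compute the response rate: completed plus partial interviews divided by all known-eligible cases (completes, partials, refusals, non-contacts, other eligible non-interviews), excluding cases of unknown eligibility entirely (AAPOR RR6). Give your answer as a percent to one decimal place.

52.2%

Declined to participate = 40 + 122 = 162
No contact after all attempts = 62 + 15 = 77
Unknown eligibility = 79 + 141 = 220
Not eligible = 30 + 25 = 55
Numerator → 253 + 34 = 287
Base → 253 + 34 + 162 + 77 + 24 = 550
RR6 = 287 / 550 = 0.5218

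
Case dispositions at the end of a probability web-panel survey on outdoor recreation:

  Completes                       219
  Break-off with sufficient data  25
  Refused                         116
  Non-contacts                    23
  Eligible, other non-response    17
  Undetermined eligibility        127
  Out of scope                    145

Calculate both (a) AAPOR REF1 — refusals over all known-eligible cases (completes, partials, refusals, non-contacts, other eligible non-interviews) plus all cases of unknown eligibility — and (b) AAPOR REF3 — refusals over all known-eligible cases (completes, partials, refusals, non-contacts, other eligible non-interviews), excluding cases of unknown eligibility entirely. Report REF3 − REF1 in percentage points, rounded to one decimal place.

7.0

Top → 116
Denom → 219 + 25 + 116 + 23 + 17 + 127 = 527
REF1 = 116 / 527 = 0.2201
Denom → 219 + 25 + 116 + 23 + 17 = 400
REF3 = 116 / 400 = 0.2900
Difference = 29.00 − 22.01 = 6.99 percentage points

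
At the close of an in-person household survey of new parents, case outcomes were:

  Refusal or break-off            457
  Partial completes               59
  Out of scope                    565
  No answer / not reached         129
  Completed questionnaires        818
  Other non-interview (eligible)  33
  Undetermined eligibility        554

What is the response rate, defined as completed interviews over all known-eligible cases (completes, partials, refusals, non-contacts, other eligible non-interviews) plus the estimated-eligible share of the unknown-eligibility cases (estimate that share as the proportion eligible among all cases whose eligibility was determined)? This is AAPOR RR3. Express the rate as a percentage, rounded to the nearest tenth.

Numerator: 818
Determined eligible: 818 + 59 + 457 + 129 + 33 = 1496
e = 1496 / (1496 + 565) = 1496 / 2061 = 0.7259
e × U: 0.7259 × 554 = 402.15
Denom: 1496 + 402.15 = 1898.15
RR3 = 818 / 1898.15 = 0.4309

43.1%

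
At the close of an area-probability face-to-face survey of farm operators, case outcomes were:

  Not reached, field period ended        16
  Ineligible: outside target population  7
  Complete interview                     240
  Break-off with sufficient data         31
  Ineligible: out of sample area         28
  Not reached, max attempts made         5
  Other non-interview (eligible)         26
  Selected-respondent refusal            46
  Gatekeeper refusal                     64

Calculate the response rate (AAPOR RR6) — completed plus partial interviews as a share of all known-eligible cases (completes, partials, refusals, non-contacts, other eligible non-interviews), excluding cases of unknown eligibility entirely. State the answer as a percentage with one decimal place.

63.3%

Declined to participate = 64 + 46 = 110
No answer / not reached = 16 + 5 = 21
Screened out, ineligible = 7 + 28 = 35
Num → 240 + 31 = 271
Base → 240 + 31 + 110 + 21 + 26 = 428
RR6 = 271 / 428 = 0.6332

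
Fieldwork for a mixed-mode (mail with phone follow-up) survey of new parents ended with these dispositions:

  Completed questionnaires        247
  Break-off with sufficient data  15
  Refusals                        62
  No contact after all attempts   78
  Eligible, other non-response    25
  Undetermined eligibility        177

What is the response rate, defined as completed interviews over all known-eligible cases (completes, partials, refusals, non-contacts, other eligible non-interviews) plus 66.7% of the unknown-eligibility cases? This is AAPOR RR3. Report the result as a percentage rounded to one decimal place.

45.3%

Top: 247
Known eligible: 247 + 15 + 62 + 78 + 25 = 427
e × U: 0.6670 × 177 = 118.06
Base: 427 + 118.06 = 545.06
RR3 = 247 / 545.06 = 0.4532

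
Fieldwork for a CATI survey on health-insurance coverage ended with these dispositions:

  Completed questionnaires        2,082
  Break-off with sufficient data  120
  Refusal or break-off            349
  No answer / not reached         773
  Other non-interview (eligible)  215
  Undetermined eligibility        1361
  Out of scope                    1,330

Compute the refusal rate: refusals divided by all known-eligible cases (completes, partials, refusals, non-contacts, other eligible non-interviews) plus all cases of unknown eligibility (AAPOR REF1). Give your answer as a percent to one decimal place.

Numerator = 349
Denominator = 2082 + 120 + 349 + 773 + 215 + 1361 = 4900
REF1 = 349 / 4900 = 0.0712

7.1%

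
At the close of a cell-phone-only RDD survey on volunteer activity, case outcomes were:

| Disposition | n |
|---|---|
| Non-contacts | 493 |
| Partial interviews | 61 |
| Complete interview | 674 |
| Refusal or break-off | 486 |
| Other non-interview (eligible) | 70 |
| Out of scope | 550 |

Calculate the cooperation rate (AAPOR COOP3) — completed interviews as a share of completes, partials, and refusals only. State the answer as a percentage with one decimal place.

55.2%

Numerator = 674
Denominator = 674 + 61 + 486 = 1221
COOP3 = 674 / 1221 = 0.5520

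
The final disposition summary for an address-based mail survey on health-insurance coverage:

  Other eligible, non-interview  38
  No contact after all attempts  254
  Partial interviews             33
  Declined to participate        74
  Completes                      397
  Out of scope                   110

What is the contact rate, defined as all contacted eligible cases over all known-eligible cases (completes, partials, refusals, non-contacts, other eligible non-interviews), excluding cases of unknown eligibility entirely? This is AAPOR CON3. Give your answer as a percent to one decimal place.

Num → 397 + 33 + 74 + 38 = 542
Denominator → 397 + 33 + 74 + 254 + 38 = 796
CON3 = 542 / 796 = 0.6809

68.1%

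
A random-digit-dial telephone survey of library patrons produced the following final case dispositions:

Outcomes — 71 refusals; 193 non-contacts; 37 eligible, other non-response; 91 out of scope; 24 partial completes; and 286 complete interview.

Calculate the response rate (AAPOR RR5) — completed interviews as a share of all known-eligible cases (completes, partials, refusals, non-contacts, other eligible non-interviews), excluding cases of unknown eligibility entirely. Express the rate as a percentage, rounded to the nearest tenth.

Top → 286
Denominator → 286 + 24 + 71 + 193 + 37 = 611
RR5 = 286 / 611 = 0.4681

46.8%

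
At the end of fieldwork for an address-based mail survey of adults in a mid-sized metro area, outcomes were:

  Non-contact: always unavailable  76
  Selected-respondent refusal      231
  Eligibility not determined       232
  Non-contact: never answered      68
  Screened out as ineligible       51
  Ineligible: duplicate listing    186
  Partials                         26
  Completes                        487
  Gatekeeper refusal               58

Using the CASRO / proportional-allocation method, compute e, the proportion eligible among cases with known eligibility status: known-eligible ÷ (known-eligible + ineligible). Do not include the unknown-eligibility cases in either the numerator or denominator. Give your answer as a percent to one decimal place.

Refusals = 58 + 231 = 289
Never reached = 68 + 76 = 144
Out of scope = 51 + 186 = 237
Eligible (known) = 487 + 26 + 289 + 144 = 946
e = 946 / (946 + 237) = 946 / 1183 = 0.7997

80.0%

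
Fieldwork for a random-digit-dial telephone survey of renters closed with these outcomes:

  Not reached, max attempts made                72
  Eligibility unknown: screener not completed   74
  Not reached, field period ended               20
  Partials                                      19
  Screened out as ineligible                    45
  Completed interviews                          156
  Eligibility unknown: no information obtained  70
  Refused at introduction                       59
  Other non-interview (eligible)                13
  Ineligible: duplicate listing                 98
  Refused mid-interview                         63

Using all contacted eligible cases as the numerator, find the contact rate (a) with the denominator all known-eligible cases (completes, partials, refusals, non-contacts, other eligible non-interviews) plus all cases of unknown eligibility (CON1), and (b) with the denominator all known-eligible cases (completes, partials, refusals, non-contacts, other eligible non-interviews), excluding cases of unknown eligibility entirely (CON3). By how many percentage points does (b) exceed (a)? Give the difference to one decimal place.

20.3

Declined to participate = 59 + 63 = 122
Non-contacts = 20 + 72 = 92
Undetermined eligibility = 74 + 70 = 144
Ineligible = 45 + 98 = 143
Num: 156 + 19 + 122 + 13 = 310
Base: 156 + 19 + 122 + 92 + 13 + 144 = 546
CON1 = 310 / 546 = 0.5678
Base: 156 + 19 + 122 + 92 + 13 = 402
CON3 = 310 / 402 = 0.7711
Difference = 77.11 − 56.78 = 20.33 percentage points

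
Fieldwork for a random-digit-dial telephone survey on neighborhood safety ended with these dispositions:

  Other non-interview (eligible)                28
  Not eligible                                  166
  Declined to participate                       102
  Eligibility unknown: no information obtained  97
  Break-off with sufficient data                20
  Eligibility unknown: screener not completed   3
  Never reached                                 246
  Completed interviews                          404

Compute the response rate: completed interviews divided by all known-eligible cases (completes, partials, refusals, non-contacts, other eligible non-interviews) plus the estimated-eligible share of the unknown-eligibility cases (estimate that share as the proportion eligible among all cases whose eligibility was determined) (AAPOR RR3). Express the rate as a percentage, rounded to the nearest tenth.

45.8%

Undetermined eligibility = 3 + 97 = 100
Top: 404
Determined eligible: 404 + 20 + 102 + 246 + 28 = 800
e = 800 / (800 + 166) = 800 / 966 = 0.8282
Estimated eligible among unknowns: 0.8282 × 100 = 82.82
Denom: 800 + 82.82 = 882.82
RR3 = 404 / 882.82 = 0.4576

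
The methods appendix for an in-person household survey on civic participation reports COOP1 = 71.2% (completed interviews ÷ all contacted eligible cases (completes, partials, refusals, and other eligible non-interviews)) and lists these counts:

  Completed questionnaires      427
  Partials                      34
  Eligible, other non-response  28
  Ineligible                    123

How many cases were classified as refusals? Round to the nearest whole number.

111

COOP1 = 427 / D = 0.712
D = 427 / 0.712 = 599.7
Other denominator terms total 489
refusals = 599.7 − 489 ≈ 111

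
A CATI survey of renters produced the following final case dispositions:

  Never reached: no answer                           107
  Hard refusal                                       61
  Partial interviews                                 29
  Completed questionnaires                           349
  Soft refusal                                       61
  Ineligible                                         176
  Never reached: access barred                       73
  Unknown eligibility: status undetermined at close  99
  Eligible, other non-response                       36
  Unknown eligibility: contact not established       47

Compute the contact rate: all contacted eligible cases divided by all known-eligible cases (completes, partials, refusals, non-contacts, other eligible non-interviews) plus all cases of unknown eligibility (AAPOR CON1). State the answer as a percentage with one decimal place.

Refused = 61 + 61 = 122
No contact after all attempts = 107 + 73 = 180
Undetermined eligibility = 47 + 99 = 146
Top → 349 + 29 + 122 + 36 = 536
Denominator → 349 + 29 + 122 + 180 + 36 + 146 = 862
CON1 = 536 / 862 = 0.6218

62.2%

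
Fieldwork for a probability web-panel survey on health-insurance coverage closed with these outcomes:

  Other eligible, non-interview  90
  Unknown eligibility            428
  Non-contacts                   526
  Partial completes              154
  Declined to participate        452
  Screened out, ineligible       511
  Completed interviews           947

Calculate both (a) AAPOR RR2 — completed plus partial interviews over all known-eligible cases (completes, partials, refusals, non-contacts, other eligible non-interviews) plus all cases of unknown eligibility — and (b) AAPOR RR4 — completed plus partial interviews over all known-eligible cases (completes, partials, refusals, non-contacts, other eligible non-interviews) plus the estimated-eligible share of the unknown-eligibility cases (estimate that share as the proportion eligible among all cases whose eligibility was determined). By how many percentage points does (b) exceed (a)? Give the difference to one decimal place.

Num = 947 + 154 = 1101
Denominator = 947 + 154 + 452 + 526 + 90 + 428 = 2597
RR2 = 1101 / 2597 = 0.4240
Determined eligible = 947 + 154 + 452 + 526 + 90 = 2169
e = 2169 / (2169 + 511) = 2169 / 2680 = 0.8093
e × U = 0.8093 × 428 = 346.38
Denominator = 2169 + 346.38 = 2515.38
RR4 = 1101 / 2515.38 = 0.4377
Difference = 43.77 − 42.40 = 1.37 percentage points

1.4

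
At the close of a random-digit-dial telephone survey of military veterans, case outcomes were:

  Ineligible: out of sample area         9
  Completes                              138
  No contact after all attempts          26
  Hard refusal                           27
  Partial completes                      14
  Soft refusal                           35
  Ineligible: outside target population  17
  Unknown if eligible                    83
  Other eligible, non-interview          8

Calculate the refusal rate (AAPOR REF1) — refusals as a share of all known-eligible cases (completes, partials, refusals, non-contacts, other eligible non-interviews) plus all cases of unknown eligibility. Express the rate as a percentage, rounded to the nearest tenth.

Refusals = 27 + 35 = 62
Not eligible = 17 + 9 = 26
Top → 62
Denominator → 138 + 14 + 62 + 26 + 8 + 83 = 331
REF1 = 62 / 331 = 0.1873

18.7%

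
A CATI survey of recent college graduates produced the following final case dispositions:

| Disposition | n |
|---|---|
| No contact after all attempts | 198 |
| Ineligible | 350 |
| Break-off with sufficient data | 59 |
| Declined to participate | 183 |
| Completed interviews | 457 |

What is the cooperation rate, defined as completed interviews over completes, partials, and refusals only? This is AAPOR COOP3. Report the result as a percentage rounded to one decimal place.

Numerator = 457
Denominator = 457 + 59 + 183 = 699
COOP3 = 457 / 699 = 0.6538

65.4%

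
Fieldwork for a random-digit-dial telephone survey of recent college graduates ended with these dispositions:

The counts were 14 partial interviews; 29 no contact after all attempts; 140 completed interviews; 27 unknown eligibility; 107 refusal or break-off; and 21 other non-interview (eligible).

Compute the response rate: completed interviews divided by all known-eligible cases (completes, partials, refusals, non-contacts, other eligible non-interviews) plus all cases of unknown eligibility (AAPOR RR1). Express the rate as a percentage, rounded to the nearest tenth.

Numerator → 140
Denom → 140 + 14 + 107 + 29 + 21 + 27 = 338
RR1 = 140 / 338 = 0.4142

41.4%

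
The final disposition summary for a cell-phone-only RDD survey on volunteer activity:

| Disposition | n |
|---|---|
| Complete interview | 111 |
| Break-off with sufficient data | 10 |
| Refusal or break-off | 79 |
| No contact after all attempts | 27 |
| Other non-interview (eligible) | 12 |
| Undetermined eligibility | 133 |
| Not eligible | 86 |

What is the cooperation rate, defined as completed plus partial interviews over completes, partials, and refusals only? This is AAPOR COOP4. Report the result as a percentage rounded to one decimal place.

Num = 111 + 10 = 121
Denom = 111 + 10 + 79 = 200
COOP4 = 121 / 200 = 0.6050

60.5%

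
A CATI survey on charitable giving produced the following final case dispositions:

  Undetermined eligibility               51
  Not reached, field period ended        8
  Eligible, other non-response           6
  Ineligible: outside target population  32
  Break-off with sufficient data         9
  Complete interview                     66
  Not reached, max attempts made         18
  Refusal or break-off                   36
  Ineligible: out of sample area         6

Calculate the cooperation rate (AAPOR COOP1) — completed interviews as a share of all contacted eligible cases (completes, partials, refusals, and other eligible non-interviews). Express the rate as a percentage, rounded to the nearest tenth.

Non-contacts = 8 + 18 = 26
Ineligible = 32 + 6 = 38
Num → 66
Base → 66 + 9 + 36 + 6 = 117
COOP1 = 66 / 117 = 0.5641

56.4%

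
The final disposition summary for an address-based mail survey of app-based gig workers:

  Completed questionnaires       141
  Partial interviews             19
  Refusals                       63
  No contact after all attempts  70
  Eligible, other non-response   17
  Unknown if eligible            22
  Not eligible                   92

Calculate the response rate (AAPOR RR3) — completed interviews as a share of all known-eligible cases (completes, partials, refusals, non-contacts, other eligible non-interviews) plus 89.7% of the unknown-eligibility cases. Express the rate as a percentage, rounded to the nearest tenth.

Top → 141
Eligible (known) → 141 + 19 + 63 + 70 + 17 = 310
e × U → 0.8970 × 22 = 19.73
Denom → 310 + 19.73 = 329.73
RR3 = 141 / 329.73 = 0.4276

42.8%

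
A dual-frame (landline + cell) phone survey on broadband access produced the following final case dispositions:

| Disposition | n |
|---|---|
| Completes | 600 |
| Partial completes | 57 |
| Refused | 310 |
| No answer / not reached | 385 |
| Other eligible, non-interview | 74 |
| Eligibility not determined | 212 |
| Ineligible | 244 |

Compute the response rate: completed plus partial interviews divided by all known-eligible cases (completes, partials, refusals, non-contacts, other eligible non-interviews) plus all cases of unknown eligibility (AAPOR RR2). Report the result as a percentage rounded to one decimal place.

40.1%

Num → 600 + 57 = 657
Base → 600 + 57 + 310 + 385 + 74 + 212 = 1638
RR2 = 657 / 1638 = 0.4011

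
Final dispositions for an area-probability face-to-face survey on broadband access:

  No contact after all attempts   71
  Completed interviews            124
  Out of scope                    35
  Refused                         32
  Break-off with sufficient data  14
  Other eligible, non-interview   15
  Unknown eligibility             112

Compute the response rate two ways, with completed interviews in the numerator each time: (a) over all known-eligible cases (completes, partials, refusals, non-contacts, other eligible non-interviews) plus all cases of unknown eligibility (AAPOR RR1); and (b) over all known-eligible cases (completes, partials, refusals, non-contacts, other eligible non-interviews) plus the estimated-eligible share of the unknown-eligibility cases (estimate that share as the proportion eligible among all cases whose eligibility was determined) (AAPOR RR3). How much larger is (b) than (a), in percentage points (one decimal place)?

Numerator = 124
Base = 124 + 14 + 32 + 71 + 15 + 112 = 368
RR1 = 124 / 368 = 0.3370
Known eligible = 124 + 14 + 32 + 71 + 15 = 256
e = 256 / (256 + 35) = 256 / 291 = 0.8797
Estimated eligible among unknowns = 0.8797 × 112 = 98.53
Base = 256 + 98.53 = 354.53
RR3 = 124 / 354.53 = 0.3498
Difference = 34.98 − 33.70 = 1.28 percentage points

1.3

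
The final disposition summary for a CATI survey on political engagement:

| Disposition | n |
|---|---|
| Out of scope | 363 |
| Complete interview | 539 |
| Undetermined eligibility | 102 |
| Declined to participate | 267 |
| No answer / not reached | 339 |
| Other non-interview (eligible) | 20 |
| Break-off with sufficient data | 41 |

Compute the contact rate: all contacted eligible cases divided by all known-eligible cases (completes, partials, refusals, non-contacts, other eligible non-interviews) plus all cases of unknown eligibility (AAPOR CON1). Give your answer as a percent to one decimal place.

Num → 539 + 41 + 267 + 20 = 867
Denominator → 539 + 41 + 267 + 339 + 20 + 102 = 1308
CON1 = 867 / 1308 = 0.6628

66.3%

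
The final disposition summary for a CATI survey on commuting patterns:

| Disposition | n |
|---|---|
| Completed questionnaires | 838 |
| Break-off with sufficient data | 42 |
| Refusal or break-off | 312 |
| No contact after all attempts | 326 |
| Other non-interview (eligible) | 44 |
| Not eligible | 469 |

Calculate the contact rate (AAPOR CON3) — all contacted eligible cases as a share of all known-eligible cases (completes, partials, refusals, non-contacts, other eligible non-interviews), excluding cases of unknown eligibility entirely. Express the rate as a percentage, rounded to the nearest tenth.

Num = 838 + 42 + 312 + 44 = 1236
Denominator = 838 + 42 + 312 + 326 + 44 = 1562
CON3 = 1236 / 1562 = 0.7913

79.1%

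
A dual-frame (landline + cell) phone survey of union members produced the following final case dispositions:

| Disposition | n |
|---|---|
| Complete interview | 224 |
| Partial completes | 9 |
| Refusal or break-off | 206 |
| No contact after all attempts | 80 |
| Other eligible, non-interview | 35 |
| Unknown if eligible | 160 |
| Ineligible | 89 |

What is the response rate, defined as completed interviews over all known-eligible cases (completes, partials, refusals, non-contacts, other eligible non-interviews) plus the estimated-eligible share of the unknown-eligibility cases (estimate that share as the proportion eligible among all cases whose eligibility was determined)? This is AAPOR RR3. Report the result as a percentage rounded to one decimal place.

32.4%

Top = 224
Known eligible = 224 + 9 + 206 + 80 + 35 = 554
e = 554 / (554 + 89) = 554 / 643 = 0.8616
e × U = 0.8616 × 160 = 137.86
Denominator = 554 + 137.86 = 691.86
RR3 = 224 / 691.86 = 0.3238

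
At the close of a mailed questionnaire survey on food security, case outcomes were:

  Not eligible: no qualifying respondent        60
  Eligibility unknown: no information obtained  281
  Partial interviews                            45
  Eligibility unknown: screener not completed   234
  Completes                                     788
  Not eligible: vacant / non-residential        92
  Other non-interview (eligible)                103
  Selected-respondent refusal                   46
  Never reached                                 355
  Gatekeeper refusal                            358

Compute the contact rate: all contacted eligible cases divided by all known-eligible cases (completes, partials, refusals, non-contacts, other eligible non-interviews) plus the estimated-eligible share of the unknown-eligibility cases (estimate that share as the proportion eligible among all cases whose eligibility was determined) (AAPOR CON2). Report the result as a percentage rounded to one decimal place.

Declined to participate = 358 + 46 = 404
Undetermined eligibility = 234 + 281 = 515
Out of scope = 60 + 92 = 152
Top: 788 + 45 + 404 + 103 = 1340
Eligible (known): 788 + 45 + 404 + 355 + 103 = 1695
e = 1695 / (1695 + 152) = 1695 / 1847 = 0.9177
Estimated eligible among unknowns: 0.9177 × 515 = 472.62
Denominator: 1695 + 472.62 = 2167.62
CON2 = 1340 / 2167.62 = 0.6182

61.8%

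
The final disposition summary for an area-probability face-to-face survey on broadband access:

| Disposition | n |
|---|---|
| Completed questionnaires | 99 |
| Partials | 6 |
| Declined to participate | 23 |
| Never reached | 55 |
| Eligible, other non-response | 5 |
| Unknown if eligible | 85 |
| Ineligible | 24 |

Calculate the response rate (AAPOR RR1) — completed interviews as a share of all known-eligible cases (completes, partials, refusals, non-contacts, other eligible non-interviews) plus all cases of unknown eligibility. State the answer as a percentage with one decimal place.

Numerator: 99
Base: 99 + 6 + 23 + 55 + 5 + 85 = 273
RR1 = 99 / 273 = 0.3626

36.3%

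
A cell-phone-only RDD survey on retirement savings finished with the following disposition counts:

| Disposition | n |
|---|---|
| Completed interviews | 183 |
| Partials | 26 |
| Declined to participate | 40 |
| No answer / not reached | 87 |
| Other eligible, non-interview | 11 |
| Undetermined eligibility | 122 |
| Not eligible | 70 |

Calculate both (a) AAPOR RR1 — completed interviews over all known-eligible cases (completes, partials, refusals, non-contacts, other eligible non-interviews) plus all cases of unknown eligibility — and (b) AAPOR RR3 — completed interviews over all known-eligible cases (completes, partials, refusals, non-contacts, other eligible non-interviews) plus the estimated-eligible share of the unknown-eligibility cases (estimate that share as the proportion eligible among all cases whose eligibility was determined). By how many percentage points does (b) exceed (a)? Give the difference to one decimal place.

1.8

Top = 183
Denom = 183 + 26 + 40 + 87 + 11 + 122 = 469
RR1 = 183 / 469 = 0.3902
Eligible (known) = 183 + 26 + 40 + 87 + 11 = 347
e = 347 / (347 + 70) = 347 / 417 = 0.8321
e × U = 0.8321 × 122 = 101.52
Denom = 347 + 101.52 = 448.52
RR3 = 183 / 448.52 = 0.4080
Difference = 40.80 − 39.02 = 1.78 percentage points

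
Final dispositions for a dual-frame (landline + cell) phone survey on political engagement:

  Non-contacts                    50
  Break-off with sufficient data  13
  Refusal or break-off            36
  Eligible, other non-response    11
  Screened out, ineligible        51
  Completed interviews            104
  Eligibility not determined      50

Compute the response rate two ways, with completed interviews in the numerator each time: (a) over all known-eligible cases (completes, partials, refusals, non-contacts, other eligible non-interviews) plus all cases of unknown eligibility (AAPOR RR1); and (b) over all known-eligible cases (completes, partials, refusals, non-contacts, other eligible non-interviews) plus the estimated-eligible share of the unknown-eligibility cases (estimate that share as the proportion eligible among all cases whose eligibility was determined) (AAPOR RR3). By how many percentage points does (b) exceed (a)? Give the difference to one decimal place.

Num → 104
Denominator → 104 + 13 + 36 + 50 + 11 + 50 = 264
RR1 = 104 / 264 = 0.3939
Eligible (known) → 104 + 13 + 36 + 50 + 11 = 214
e = 214 / (214 + 51) = 214 / 265 = 0.8075
Estimated eligible among unknowns → 0.8075 × 50 = 40.38
Denominator → 214 + 40.38 = 254.38
RR3 = 104 / 254.38 = 0.4088
Difference = 40.88 − 39.39 = 1.49 percentage points

1.5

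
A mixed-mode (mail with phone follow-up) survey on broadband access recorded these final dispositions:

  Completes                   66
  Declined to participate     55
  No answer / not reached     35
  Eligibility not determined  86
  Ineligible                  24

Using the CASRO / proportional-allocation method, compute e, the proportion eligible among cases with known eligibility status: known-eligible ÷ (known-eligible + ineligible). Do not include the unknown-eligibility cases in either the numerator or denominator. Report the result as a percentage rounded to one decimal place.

86.7%

Determined eligible = 66 + 55 + 35 = 156
e = 156 / (156 + 24) = 156 / 180 = 0.8667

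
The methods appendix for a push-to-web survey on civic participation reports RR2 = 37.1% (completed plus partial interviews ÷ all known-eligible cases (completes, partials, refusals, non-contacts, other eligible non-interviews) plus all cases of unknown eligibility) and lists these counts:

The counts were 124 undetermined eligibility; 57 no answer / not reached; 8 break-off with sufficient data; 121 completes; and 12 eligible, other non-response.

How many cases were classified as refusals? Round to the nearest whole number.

Top: 121 + 8 = 129
RR2 = 129 / D = 0.371
D = 129 / 0.371 = 347.7
Remaining denominator categories sum to 322
refusals = 347.7 − 322 ≈ 26

26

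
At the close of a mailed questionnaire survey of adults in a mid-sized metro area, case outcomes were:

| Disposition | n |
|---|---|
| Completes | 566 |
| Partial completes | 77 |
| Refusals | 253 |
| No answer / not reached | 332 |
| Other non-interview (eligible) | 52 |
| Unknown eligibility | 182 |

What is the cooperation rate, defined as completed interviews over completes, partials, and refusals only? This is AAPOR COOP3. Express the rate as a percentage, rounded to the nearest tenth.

Num → 566
Denominator → 566 + 77 + 253 = 896
COOP3 = 566 / 896 = 0.6317

63.2%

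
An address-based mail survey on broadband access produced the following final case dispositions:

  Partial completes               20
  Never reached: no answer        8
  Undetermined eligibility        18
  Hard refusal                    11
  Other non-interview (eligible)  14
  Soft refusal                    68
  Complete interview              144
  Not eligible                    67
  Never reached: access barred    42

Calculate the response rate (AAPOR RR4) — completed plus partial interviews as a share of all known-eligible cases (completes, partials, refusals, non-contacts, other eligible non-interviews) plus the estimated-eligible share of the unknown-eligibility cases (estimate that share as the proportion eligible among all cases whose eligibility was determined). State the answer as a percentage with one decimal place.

51.0%

Refused = 11 + 68 = 79
No contact after all attempts = 8 + 42 = 50
Top = 144 + 20 = 164
Eligible (known) = 144 + 20 + 79 + 50 + 14 = 307
e = 307 / (307 + 67) = 307 / 374 = 0.8209
Estimated eligible among unknowns = 0.8209 × 18 = 14.78
Base = 307 + 14.78 = 321.78
RR4 = 164 / 321.78 = 0.5097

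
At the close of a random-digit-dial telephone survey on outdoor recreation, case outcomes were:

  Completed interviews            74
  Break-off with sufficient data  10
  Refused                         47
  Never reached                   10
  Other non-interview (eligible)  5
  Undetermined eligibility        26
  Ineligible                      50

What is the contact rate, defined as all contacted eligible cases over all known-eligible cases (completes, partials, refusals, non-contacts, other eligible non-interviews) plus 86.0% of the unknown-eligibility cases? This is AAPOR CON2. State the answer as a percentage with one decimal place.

Num: 74 + 10 + 47 + 5 = 136
Determined eligible: 74 + 10 + 47 + 10 + 5 = 146
Eligible share of unknowns: 0.8600 × 26 = 22.36
Denom: 146 + 22.36 = 168.36
CON2 = 136 / 168.36 = 0.8078

80.8%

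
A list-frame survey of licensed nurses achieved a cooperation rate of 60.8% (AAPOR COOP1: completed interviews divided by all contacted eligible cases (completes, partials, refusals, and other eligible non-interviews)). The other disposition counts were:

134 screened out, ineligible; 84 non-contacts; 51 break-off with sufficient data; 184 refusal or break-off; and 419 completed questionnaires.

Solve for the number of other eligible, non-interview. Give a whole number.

35

COOP1 = 419 / D = 0.608
D = 419 / 0.608 = 689.1
Remaining denominator categories sum to 654
other eligible, non-interview = 689.1 − 654 ≈ 35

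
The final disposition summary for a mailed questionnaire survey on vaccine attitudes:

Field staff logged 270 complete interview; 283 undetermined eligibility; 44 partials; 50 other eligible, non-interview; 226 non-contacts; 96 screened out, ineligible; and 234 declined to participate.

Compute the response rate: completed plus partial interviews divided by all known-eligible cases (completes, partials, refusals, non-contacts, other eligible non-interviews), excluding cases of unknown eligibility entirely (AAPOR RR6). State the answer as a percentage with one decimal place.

38.1%

Top: 270 + 44 = 314
Base: 270 + 44 + 234 + 226 + 50 = 824
RR6 = 314 / 824 = 0.3811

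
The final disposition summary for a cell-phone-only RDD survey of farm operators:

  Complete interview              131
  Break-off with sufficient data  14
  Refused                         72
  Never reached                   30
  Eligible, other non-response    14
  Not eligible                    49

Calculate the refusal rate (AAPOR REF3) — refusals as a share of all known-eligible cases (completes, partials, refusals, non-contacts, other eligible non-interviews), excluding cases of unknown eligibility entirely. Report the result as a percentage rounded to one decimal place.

Numerator = 72
Denominator = 131 + 14 + 72 + 30 + 14 = 261
REF3 = 72 / 261 = 0.2759

27.6%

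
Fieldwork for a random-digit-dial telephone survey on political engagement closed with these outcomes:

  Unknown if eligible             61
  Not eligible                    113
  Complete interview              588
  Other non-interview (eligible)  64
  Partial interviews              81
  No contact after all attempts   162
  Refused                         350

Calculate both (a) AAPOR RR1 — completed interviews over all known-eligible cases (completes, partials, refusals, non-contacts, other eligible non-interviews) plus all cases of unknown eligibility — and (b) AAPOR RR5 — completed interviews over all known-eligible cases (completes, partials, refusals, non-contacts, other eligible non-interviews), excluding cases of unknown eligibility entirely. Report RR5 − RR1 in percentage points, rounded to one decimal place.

Num = 588
Base = 588 + 81 + 350 + 162 + 64 + 61 = 1306
RR1 = 588 / 1306 = 0.4502
Base = 588 + 81 + 350 + 162 + 64 = 1245
RR5 = 588 / 1245 = 0.4723
Difference = 47.23 − 45.02 = 2.21 percentage points

2.2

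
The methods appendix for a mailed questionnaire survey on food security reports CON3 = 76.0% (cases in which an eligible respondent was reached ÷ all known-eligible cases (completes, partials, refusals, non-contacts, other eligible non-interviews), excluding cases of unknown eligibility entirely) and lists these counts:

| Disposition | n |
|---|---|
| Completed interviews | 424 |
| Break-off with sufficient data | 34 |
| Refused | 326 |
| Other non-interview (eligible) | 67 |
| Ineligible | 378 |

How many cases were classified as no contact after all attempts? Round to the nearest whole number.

Top: 424 + 34 + 326 + 67 = 851
CON3 = 851 / D = 0.760
D = 851 / 0.760 = 1119.7
Other denominator terms total 851
no contact after all attempts = 1119.7 − 851 ≈ 269

269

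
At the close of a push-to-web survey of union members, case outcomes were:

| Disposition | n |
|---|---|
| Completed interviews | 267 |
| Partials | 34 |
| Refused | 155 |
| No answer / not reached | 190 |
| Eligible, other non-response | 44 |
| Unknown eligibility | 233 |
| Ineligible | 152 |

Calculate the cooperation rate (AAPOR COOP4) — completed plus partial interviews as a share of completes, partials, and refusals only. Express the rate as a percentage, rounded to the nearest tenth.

66.0%

Top = 267 + 34 = 301
Base = 267 + 34 + 155 = 456
COOP4 = 301 / 456 = 0.6601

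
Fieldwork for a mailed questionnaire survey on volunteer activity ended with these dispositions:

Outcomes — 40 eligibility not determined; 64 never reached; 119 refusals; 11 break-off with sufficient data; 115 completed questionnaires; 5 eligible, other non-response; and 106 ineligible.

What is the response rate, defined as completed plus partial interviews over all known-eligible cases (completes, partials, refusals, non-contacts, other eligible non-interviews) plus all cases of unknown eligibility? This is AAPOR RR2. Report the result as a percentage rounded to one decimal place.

Num = 115 + 11 = 126
Base = 115 + 11 + 119 + 64 + 5 + 40 = 354
RR2 = 126 / 354 = 0.3559

35.6%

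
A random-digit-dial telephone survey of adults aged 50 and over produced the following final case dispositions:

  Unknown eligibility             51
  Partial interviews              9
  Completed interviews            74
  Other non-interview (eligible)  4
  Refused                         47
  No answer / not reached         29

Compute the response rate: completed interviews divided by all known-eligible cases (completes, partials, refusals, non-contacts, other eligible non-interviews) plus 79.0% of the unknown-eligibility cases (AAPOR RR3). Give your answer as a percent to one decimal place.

Top: 74
Eligible (known): 74 + 9 + 47 + 29 + 4 = 163
Eligible share of unknowns: 0.7900 × 51 = 40.29
Denominator: 163 + 40.29 = 203.29
RR3 = 74 / 203.29 = 0.3640

36.4%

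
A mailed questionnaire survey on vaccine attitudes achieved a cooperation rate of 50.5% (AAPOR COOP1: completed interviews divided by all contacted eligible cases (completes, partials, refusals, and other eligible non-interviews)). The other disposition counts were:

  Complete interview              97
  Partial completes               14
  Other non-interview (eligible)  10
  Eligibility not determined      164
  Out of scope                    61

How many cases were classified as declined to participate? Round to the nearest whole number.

COOP1 = 97 / D = 0.505
D = 97 / 0.505 = 192.1
Rest of base = 121
declined to participate = 192.1 − 121 ≈ 71

71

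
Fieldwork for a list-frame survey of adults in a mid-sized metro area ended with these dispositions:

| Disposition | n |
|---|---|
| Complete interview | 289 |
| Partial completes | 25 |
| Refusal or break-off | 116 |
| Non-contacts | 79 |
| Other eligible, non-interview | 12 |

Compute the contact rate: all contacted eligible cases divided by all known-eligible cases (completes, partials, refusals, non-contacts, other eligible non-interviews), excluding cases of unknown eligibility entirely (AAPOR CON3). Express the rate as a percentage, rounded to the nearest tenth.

84.8%

Top: 289 + 25 + 116 + 12 = 442
Base: 289 + 25 + 116 + 79 + 12 = 521
CON3 = 442 / 521 = 0.8484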